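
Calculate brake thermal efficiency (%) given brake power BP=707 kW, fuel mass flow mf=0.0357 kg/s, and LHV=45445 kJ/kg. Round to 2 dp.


eta_BTE = (BP / (mf * LHV)) * 100
Denominator = 0.0357 * 45445 = 1622.3865 kW
eta_BTE = (707 / 1622.3865) * 100 = 43.58%


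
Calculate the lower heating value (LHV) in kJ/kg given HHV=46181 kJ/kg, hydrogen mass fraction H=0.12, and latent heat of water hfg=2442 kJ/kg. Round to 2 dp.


LHV = HHV - hfg * 9 * H
Water correction = 2442 * 9 * 0.12 = 2637.360 kJ/kg
LHV = 46181 - 2637.360 = 43543.64 kJ/kg


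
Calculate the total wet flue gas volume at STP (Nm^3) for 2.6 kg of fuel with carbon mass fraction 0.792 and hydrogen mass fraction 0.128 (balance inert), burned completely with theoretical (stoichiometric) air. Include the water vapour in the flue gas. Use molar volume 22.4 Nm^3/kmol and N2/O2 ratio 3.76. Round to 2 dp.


Per kg fuel: CO2 = (C/12 kmol)*22.4 = (0.792/12)*22.4 = 1.47840 Nm^3
Per kg fuel: H2O = (H/2 kmol)*22.4 = (0.128/2)*22.4 = 1.43360 Nm^3
O2 needed per kg fuel = C/12 + H/4 = 0.792/12 + 0.128/4 = 0.09800000 kmol
Per kg fuel: N2 = O2*3.76*22.4 = 0.09800000*3.76*22.4 = 8.25395 Nm^3
Total per kg = 1.47840 + 1.43360 + 8.25395 = 11.16595 Nm^3
Total = 11.16595 * 2.6 = 29.03 Nm^3


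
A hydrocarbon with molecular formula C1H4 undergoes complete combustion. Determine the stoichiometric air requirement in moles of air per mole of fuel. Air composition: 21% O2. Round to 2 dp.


Balanced combustion: C1H4 + 2 O2 -> 1 CO2 + 2 H2O
O2 needed = C + H/4 = 1 + 4/4 = 2.00 moles
Air moles = O2 / 0.21 = 2.00 / 0.21 = 9.52 moles air


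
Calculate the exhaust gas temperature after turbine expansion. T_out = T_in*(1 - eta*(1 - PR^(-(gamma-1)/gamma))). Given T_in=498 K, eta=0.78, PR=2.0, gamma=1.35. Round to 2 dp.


T_out = T_in * (1 - eta * (1 - PR^(-(gamma-1)/gamma)))
Exponent = -(1.35-1)/1.35 = -0.25925926
PR^exp = 2.0^(-0.25925926) = 0.83551680
Factor = 1 - 0.78*(1 - 0.83551680) = 0.87170310
T_out = 498 * 0.87170310 = 434.11 K


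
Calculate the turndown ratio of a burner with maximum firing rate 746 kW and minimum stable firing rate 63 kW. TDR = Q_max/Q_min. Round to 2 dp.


TDR = Q_max / Q_min
TDR = 746 / 63 = 11.84


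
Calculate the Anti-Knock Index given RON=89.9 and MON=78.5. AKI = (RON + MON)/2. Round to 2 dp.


AKI = (RON + MON) / 2
AKI = (89.9 + 78.5) / 2
AKI = 168.4 / 2 = 84.20


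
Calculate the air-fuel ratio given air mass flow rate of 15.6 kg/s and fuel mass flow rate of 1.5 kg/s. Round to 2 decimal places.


AFR = m_air / m_fuel
AFR = 15.6 / 1.5 = 10.40


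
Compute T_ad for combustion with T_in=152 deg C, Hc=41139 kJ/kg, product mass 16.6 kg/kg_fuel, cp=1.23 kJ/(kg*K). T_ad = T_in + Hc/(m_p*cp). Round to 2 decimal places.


T_ad = T_in + Hc / (m_p * cp)
Denominator = 16.6 * 1.23 = 20.4180
Temperature rise = 41139 / 20.4180 = 2014.84 K
T_ad = 152 + 2014.84 = 2166.84 deg C


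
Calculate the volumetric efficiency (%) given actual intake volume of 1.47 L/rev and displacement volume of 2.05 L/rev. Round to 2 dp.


eta_v = (V_actual / V_disp) * 100
Ratio = 1.47 / 2.05 = 0.7171
eta_v = 0.7171 * 100 = 71.71%


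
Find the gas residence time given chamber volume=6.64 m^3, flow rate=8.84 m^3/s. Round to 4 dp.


tau = V / Q_flow
tau = 6.64 / 8.84 = 0.7511 s


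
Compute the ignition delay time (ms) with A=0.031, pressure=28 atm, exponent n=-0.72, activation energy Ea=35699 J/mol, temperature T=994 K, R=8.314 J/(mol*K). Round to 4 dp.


tau = A * P^n * exp(Ea/(R*T))
P^n = 28^(-0.72) = 0.09079171
Ea/(R*T) = 35699/(8.314*994) = 4.319760
exp(Ea/(R*T)) = 75.170606
tau = 0.031 * 0.09079171 * 75.170606 = 0.2116 ms


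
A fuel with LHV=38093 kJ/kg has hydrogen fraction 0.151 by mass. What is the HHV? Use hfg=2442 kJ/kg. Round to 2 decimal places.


HHV = LHV + hfg * 9 * H
Water addition = 2442 * 9 * 0.151 = 3318.678 kJ/kg
HHV = 38093 + 3318.678 = 41411.68 kJ/kg


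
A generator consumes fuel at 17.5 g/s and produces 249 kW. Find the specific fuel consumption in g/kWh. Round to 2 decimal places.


SFC = (mf / BP) * 3600
Rate = 17.5 / 249 = 0.070281 g/(s*kW)
SFC = 0.070281 * 3600 = 253.01 g/kWh


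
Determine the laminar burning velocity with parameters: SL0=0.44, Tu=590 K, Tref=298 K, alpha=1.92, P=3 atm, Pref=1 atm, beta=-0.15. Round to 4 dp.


SL = SL0 * (Tu/Tref)^alpha * (P/Pref)^beta
T ratio = 590/298 = 1.97986577
(T ratio)^alpha = 1.97986577^1.92 = 3.711425
(P/Pref)^beta = 3^(-0.15) = 0.848070
SL = 0.44 * 3.711425 * 0.848070 = 1.3849 m/s


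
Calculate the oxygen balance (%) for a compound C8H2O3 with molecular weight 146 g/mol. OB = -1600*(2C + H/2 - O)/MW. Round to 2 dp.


OB = -1600 * (2C + H/2 - O) / MW
Inner = 2*8 + 2/2 - 3 = 14.00
OB = -1600 * 14.00 / 146 = -153.42%


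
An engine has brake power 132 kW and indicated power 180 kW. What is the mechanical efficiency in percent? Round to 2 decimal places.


eta_mech = (BP / IP) * 100
Ratio = 132 / 180 = 0.7333
eta_mech = 0.7333 * 100 = 73.33%


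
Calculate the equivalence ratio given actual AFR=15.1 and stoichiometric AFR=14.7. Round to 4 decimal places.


phi = AFR_stoich / AFR_actual
phi = 14.7 / 15.1 = 0.9735


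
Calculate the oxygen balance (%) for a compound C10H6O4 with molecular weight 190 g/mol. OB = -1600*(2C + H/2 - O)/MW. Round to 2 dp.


OB = -1600 * (2C + H/2 - O) / MW
Inner = 2*10 + 6/2 - 4 = 19.00
OB = -1600 * 19.00 / 190 = -160.00%


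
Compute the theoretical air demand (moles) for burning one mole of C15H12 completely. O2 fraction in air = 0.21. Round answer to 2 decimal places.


Balanced combustion: C15H12 + 18 O2 -> 15 CO2 + 6 H2O
O2 needed = C + H/4 = 15 + 12/4 = 18.00 moles
Air moles = O2 / 0.21 = 18.00 / 0.21 = 85.71 moles air


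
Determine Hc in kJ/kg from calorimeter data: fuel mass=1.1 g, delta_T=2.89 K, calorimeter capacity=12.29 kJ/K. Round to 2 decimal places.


Hc = C_cal * delta_T / m_fuel
Q_released = 12.29 * 2.89 = 35.5181 kJ
m_fuel = 1.1 g = 1.1/1000 kg = 0.001100 kg
Hc = 35.5181 / 0.001100 = 32289.18 kJ/kg


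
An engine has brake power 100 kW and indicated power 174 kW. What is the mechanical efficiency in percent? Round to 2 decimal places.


eta_mech = (BP / IP) * 100
Ratio = 100 / 174 = 0.5747
eta_mech = 0.5747 * 100 = 57.47%


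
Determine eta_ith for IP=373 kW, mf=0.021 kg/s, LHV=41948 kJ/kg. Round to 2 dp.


eta_ith = (IP / (mf * LHV)) * 100
Denominator = 0.021 * 41948 = 880.9080 kW
eta_ith = (373 / 880.9080) * 100 = 42.34%


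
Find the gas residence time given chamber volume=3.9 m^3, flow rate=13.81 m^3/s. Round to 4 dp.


tau = V / Q_flow
tau = 3.9 / 13.81 = 0.2824 s


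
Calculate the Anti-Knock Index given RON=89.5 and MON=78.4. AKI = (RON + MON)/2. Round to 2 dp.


AKI = (RON + MON) / 2
AKI = (89.5 + 78.4) / 2
AKI = 167.9 / 2 = 83.95


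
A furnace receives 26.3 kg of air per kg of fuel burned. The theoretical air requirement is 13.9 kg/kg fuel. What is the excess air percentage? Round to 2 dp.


Excess air = actual - stoichiometric = 26.3 - 13.9 = 12.40 kg/kg fuel
Excess air % = (excess / stoich) * 100 = (12.40 / 13.9) * 100 = 89.21%


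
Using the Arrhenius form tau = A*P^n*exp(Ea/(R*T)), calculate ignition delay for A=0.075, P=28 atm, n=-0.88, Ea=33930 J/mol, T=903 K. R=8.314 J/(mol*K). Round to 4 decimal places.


tau = A * P^n * exp(Ea/(R*T))
P^n = 28^(-0.88) = 0.05327224
Ea/(R*T) = 33930/(8.314*903) = 4.519455
exp(Ea/(R*T)) = 91.785583
tau = 0.075 * 0.05327224 * 91.785583 = 0.3667 ms


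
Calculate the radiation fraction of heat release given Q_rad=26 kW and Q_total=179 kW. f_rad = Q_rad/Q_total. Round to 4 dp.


f_rad = Q_rad / Q_total
f_rad = 26 / 179 = 0.1453


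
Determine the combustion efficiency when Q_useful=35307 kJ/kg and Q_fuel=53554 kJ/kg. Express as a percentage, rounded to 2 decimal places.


Efficiency = (Q_useful / Q_fuel) * 100
Efficiency = (35307 / 53554) * 100
Efficiency = 0.6593 * 100 = 65.93%


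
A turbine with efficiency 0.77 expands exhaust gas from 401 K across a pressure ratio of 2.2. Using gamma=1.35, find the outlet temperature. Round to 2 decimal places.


T_out = T_in * (1 - eta * (1 - PR^(-(gamma-1)/gamma)))
Exponent = -(1.35-1)/1.35 = -0.25925926
PR^exp = 2.2^(-0.25925926) = 0.81512413
Factor = 1 - 0.77*(1 - 0.81512413) = 0.85764558
T_out = 401 * 0.85764558 = 343.92 K


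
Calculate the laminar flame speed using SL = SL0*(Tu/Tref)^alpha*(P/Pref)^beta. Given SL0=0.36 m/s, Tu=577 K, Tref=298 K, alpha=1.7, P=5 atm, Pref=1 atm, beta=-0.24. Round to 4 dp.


SL = SL0 * (Tu/Tref)^alpha * (P/Pref)^beta
T ratio = 577/298 = 1.93624161
(T ratio)^alpha = 1.93624161^1.7 = 3.074902
(P/Pref)^beta = 5^(-0.24) = 0.679590
SL = 0.36 * 3.074902 * 0.679590 = 0.7523 m/s


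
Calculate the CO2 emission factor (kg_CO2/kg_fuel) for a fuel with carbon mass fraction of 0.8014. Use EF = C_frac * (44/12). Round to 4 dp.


EF = C_frac * (M_CO2 / M_C)
EF = 0.8014 * (44/12)
EF = 0.8014 * 3.666667 = 2.9385 kg_CO2/kg_fuel


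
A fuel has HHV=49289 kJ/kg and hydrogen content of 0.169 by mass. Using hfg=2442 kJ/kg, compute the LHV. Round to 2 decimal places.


LHV = HHV - hfg * 9 * H
Water correction = 2442 * 9 * 0.169 = 3714.282 kJ/kg
LHV = 49289 - 3714.282 = 45574.72 kJ/kg


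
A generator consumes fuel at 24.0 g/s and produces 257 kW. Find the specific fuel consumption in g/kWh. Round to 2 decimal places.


SFC = (mf / BP) * 3600
Rate = 24.0 / 257 = 0.093385 g/(s*kW)
SFC = 0.093385 * 3600 = 336.19 g/kWh


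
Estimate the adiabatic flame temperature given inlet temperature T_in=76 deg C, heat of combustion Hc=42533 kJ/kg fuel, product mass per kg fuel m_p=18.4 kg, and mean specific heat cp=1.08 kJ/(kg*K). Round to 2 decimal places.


T_ad = T_in + Hc / (m_p * cp)
Denominator = 18.4 * 1.08 = 19.8720
Temperature rise = 42533 / 19.8720 = 2140.35 K
T_ad = 76 + 2140.35 = 2216.35 deg C


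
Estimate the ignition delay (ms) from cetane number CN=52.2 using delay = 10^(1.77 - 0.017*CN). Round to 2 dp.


delay = 10^(1.77 - 0.017*CN)
Exponent = 1.77 - 0.017*52.2 = 0.8826
delay = 10^0.8826 = 7.63 ms


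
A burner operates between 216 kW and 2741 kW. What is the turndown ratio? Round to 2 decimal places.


TDR = Q_max / Q_min
TDR = 2741 / 216 = 12.69


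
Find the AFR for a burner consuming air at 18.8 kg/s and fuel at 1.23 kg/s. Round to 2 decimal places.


AFR = m_air / m_fuel
AFR = 18.8 / 1.23 = 15.28


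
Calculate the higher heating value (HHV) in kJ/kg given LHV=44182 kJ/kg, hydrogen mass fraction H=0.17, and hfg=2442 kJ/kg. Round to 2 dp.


HHV = LHV + hfg * 9 * H
Water addition = 2442 * 9 * 0.17 = 3736.260 kJ/kg
HHV = 44182 + 3736.260 = 47918.26 kJ/kg


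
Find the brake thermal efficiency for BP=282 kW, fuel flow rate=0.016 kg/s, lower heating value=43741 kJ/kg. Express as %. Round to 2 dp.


eta_BTE = (BP / (mf * LHV)) * 100
Denominator = 0.016 * 43741 = 699.8560 kW
eta_BTE = (282 / 699.8560) * 100 = 40.29%


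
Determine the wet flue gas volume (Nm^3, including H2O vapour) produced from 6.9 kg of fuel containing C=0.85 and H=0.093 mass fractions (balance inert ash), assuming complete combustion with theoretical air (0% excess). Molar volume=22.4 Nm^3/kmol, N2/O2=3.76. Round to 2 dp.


Per kg fuel: CO2 = (C/12 kmol)*22.4 = (0.85/12)*22.4 = 1.58667 Nm^3
Per kg fuel: H2O = (H/2 kmol)*22.4 = (0.093/2)*22.4 = 1.04160 Nm^3
O2 needed per kg fuel = C/12 + H/4 = 0.85/12 + 0.093/4 = 0.09408333 kmol
Per kg fuel: N2 = O2*3.76*22.4 = 0.09408333*3.76*22.4 = 7.92407 Nm^3
Total per kg = 1.58667 + 1.04160 + 7.92407 = 10.55234 Nm^3
Total = 10.55234 * 6.9 = 72.81 Nm^3


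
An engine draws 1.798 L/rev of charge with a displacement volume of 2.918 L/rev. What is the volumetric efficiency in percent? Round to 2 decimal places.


eta_v = (V_actual / V_disp) * 100
Ratio = 1.798 / 2.918 = 0.6162
eta_v = 0.6162 * 100 = 61.62%


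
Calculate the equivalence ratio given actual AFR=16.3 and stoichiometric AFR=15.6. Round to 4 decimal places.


phi = AFR_stoich / AFR_actual
phi = 15.6 / 16.3 = 0.9571


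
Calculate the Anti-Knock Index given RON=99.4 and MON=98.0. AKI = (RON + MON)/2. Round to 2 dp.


AKI = (RON + MON) / 2
AKI = (99.4 + 98.0) / 2
AKI = 197.4 / 2 = 98.70


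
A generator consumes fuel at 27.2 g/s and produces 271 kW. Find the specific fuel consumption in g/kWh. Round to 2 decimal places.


SFC = (mf / BP) * 3600
Rate = 27.2 / 271 = 0.100369 g/(s*kW)
SFC = 0.100369 * 3600 = 361.33 g/kWh


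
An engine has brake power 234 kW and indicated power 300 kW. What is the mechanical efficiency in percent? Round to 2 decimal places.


eta_mech = (BP / IP) * 100
Ratio = 234 / 300 = 0.7800
eta_mech = 0.7800 * 100 = 78.00%


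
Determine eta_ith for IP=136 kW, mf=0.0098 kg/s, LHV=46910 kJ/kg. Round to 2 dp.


eta_ith = (IP / (mf * LHV)) * 100
Denominator = 0.0098 * 46910 = 459.7180 kW
eta_ith = (136 / 459.7180) * 100 = 29.58%


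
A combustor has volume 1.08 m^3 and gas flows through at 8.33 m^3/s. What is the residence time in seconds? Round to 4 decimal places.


tau = V / Q_flow
tau = 1.08 / 8.33 = 0.1297 s


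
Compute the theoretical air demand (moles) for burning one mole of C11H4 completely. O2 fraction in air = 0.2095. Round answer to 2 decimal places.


Balanced combustion: C11H4 + 12 O2 -> 11 CO2 + 2 H2O
O2 needed = C + H/4 = 11 + 4/4 = 12.00 moles
Air moles = O2 / 0.2095 = 12.00 / 0.2095 = 57.28 moles air


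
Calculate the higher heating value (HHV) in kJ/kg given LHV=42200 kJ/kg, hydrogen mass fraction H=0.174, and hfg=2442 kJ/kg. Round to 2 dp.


HHV = LHV + hfg * 9 * H
Water addition = 2442 * 9 * 0.174 = 3824.172 kJ/kg
HHV = 42200 + 3824.172 = 46024.17 kJ/kg


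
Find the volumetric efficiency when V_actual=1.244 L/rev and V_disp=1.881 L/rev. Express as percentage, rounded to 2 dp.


eta_v = (V_actual / V_disp) * 100
Ratio = 1.244 / 1.881 = 0.6614
eta_v = 0.6614 * 100 = 66.14%


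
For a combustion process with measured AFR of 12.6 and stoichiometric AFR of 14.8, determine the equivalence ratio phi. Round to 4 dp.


phi = AFR_stoich / AFR_actual
phi = 14.8 / 12.6 = 1.1746


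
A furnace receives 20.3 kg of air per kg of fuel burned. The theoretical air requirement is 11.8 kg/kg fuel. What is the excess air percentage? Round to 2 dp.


Excess air = actual - stoichiometric = 20.3 - 11.8 = 8.50 kg/kg fuel
Excess air % = (excess / stoich) * 100 = (8.50 / 11.8) * 100 = 72.03%


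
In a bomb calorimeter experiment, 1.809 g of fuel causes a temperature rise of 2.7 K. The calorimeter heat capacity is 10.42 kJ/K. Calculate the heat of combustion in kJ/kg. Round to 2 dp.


Hc = C_cal * delta_T / m_fuel
Q_released = 10.42 * 2.7 = 28.1340 kJ
m_fuel = 1.809 g = 1.809/1000 kg = 0.001809 kg
Hc = 28.1340 / 0.001809 = 15552.24 kJ/kg


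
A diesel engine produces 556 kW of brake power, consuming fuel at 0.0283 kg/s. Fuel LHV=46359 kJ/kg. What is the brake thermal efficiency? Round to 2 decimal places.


eta_BTE = (BP / (mf * LHV)) * 100
Denominator = 0.0283 * 46359 = 1311.9597 kW
eta_BTE = (556 / 1311.9597) * 100 = 42.38%


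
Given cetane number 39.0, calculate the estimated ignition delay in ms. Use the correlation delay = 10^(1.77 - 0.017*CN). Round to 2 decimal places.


delay = 10^(1.77 - 0.017*CN)
Exponent = 1.77 - 0.017*39.0 = 1.1070
delay = 10^1.1070 = 12.79 ms


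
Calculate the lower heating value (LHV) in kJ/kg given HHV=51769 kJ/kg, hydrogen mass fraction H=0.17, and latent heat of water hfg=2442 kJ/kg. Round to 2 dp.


LHV = HHV - hfg * 9 * H
Water correction = 2442 * 9 * 0.17 = 3736.260 kJ/kg
LHV = 51769 - 3736.260 = 48032.74 kJ/kg


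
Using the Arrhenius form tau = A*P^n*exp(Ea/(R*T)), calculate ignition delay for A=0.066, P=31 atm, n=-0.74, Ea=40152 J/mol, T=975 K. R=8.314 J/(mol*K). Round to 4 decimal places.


tau = A * P^n * exp(Ea/(R*T))
P^n = 31^(-0.74) = 0.07877571
Ea/(R*T) = 40152/(8.314*975) = 4.953276
exp(Ea/(R*T)) = 141.638242
tau = 0.066 * 0.07877571 * 141.638242 = 0.7364 ms


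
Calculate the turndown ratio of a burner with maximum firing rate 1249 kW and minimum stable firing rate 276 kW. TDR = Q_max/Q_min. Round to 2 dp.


TDR = Q_max / Q_min
TDR = 1249 / 276 = 4.53


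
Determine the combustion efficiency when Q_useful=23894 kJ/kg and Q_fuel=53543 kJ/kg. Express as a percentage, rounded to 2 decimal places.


Efficiency = (Q_useful / Q_fuel) * 100
Efficiency = (23894 / 53543) * 100
Efficiency = 0.4463 * 100 = 44.63%


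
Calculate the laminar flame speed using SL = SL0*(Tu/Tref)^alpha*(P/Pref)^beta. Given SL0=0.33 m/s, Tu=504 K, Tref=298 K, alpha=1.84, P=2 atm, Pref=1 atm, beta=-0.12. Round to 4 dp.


SL = SL0 * (Tu/Tref)^alpha * (P/Pref)^beta
T ratio = 504/298 = 1.69127517
(T ratio)^alpha = 1.69127517^1.84 = 2.629749
(P/Pref)^beta = 2^(-0.12) = 0.920188
SL = 0.33 * 2.629749 * 0.920188 = 0.7986 m/s


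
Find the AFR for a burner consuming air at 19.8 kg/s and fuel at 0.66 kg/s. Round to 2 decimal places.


AFR = m_air / m_fuel
AFR = 19.8 / 0.66 = 30.00


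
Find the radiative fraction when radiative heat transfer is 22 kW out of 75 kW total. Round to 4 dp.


f_rad = Q_rad / Q_total
f_rad = 22 / 75 = 0.2933


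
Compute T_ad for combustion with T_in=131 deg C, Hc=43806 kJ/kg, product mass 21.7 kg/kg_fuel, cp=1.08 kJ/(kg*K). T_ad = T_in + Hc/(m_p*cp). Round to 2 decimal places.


T_ad = T_in + Hc / (m_p * cp)
Denominator = 21.7 * 1.08 = 23.4360
Temperature rise = 43806 / 23.4360 = 1869.18 K
T_ad = 131 + 1869.18 = 2000.18 deg C


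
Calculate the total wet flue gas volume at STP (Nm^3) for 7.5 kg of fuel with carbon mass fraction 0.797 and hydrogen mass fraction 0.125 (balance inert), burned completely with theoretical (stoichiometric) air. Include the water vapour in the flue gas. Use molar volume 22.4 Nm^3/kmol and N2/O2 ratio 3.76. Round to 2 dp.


Per kg fuel: CO2 = (C/12 kmol)*22.4 = (0.797/12)*22.4 = 1.48773 Nm^3
Per kg fuel: H2O = (H/2 kmol)*22.4 = (0.125/2)*22.4 = 1.40000 Nm^3
O2 needed per kg fuel = C/12 + H/4 = 0.797/12 + 0.125/4 = 0.09766667 kmol
Per kg fuel: N2 = O2*3.76*22.4 = 0.09766667*3.76*22.4 = 8.22588 Nm^3
Total per kg = 1.48773 + 1.40000 + 8.22588 = 11.11361 Nm^3
Total = 11.11361 * 7.5 = 83.35 Nm^3


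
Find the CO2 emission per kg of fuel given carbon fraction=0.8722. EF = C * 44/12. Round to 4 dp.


EF = C_frac * (M_CO2 / M_C)
EF = 0.8722 * (44/12)
EF = 0.8722 * 3.666667 = 3.1981 kg_CO2/kg_fuel


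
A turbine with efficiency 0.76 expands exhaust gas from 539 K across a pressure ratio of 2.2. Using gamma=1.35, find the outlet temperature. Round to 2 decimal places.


T_out = T_in * (1 - eta * (1 - PR^(-(gamma-1)/gamma)))
Exponent = -(1.35-1)/1.35 = -0.25925926
PR^exp = 2.2^(-0.25925926) = 0.81512413
Factor = 1 - 0.76*(1 - 0.81512413) = 0.85949434
T_out = 539 * 0.85949434 = 463.27 K


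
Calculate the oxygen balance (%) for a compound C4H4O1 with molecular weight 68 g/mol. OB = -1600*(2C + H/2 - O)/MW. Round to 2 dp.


OB = -1600 * (2C + H/2 - O) / MW
Inner = 2*4 + 4/2 - 1 = 9.00
OB = -1600 * 9.00 / 68 = -211.76%


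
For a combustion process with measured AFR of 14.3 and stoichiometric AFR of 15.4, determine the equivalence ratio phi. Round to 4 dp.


phi = AFR_stoich / AFR_actual
phi = 15.4 / 14.3 = 1.0769


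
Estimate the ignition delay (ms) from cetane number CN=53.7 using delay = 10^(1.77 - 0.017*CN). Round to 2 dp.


delay = 10^(1.77 - 0.017*CN)
Exponent = 1.77 - 0.017*53.7 = 0.8571
delay = 10^0.8571 = 7.20 ms


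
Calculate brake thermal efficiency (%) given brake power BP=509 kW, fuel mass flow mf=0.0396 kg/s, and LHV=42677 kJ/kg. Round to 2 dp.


eta_BTE = (BP / (mf * LHV)) * 100
Denominator = 0.0396 * 42677 = 1690.0092 kW
eta_BTE = (509 / 1690.0092) * 100 = 30.12%


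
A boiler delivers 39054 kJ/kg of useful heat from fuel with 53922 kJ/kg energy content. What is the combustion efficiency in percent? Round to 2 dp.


Efficiency = (Q_useful / Q_fuel) * 100
Efficiency = (39054 / 53922) * 100
Efficiency = 0.7243 * 100 = 72.43%


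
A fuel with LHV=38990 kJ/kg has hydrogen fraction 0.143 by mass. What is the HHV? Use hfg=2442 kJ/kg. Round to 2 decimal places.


HHV = LHV + hfg * 9 * H
Water addition = 2442 * 9 * 0.143 = 3142.854 kJ/kg
HHV = 38990 + 3142.854 = 42132.85 kJ/kg


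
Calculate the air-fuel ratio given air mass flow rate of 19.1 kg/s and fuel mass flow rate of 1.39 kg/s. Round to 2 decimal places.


AFR = m_air / m_fuel
AFR = 19.1 / 1.39 = 13.74


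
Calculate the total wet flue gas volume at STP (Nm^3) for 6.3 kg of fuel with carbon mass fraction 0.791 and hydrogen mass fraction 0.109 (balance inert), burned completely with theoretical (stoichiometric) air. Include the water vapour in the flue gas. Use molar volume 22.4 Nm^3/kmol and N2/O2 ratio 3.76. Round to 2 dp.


Per kg fuel: CO2 = (C/12 kmol)*22.4 = (0.791/12)*22.4 = 1.47653 Nm^3
Per kg fuel: H2O = (H/2 kmol)*22.4 = (0.109/2)*22.4 = 1.22080 Nm^3
O2 needed per kg fuel = C/12 + H/4 = 0.791/12 + 0.109/4 = 0.09316667 kmol
Per kg fuel: N2 = O2*3.76*22.4 = 0.09316667*3.76*22.4 = 7.84687 Nm^3
Total per kg = 1.47653 + 1.22080 + 7.84687 = 10.54420 Nm^3
Total = 10.54420 * 6.3 = 66.43 Nm^3


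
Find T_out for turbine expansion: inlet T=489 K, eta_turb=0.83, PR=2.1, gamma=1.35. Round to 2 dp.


T_out = T_in * (1 - eta * (1 - PR^(-(gamma-1)/gamma)))
Exponent = -(1.35-1)/1.35 = -0.25925926
PR^exp = 2.1^(-0.25925926) = 0.82501466
Factor = 1 - 0.83*(1 - 0.82501466) = 0.85476217
T_out = 489 * 0.85476217 = 417.98 K


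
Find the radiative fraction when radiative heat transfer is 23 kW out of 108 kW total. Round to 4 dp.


f_rad = Q_rad / Q_total
f_rad = 23 / 108 = 0.2130


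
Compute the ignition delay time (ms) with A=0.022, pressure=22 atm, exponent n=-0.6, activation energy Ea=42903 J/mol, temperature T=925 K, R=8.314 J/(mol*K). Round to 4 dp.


tau = A * P^n * exp(Ea/(R*T))
P^n = 22^(-0.6) = 0.15651155
Ea/(R*T) = 42903/(8.314*925) = 5.578737
exp(Ea/(R*T)) = 264.737102
tau = 0.022 * 0.15651155 * 264.737102 = 0.9116 ms


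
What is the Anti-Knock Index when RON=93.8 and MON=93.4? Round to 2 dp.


AKI = (RON + MON) / 2
AKI = (93.8 + 93.4) / 2
AKI = 187.2 / 2 = 93.60


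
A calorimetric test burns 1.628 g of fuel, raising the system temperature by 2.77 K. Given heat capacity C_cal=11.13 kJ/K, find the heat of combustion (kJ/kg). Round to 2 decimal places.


Hc = C_cal * delta_T / m_fuel
Q_released = 11.13 * 2.77 = 30.8301 kJ
m_fuel = 1.628 g = 1.628/1000 kg = 0.001628 kg
Hc = 30.8301 / 0.001628 = 18937.41 kJ/kg


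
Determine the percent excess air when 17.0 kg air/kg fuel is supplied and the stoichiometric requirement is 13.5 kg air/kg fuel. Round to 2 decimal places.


Excess air = actual - stoichiometric = 17.0 - 13.5 = 3.50 kg/kg fuel
Excess air % = (excess / stoich) * 100 = (3.50 / 13.5) * 100 = 25.93%


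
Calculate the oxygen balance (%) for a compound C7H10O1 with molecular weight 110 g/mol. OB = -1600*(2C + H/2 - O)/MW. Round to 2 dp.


OB = -1600 * (2C + H/2 - O) / MW
Inner = 2*7 + 10/2 - 1 = 18.00
OB = -1600 * 18.00 / 110 = -261.82%


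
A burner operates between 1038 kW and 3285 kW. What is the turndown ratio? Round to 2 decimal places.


TDR = Q_max / Q_min
TDR = 3285 / 1038 = 3.16


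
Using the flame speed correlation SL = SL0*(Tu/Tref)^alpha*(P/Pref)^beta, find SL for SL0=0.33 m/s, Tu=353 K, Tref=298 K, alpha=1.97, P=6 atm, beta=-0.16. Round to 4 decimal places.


SL = SL0 * (Tu/Tref)^alpha * (P/Pref)^beta
T ratio = 353/298 = 1.18456376
(T ratio)^alpha = 1.18456376^1.97 = 1.396079
(P/Pref)^beta = 6^(-0.16) = 0.750751
SL = 0.33 * 1.396079 * 0.750751 = 0.3459 m/s


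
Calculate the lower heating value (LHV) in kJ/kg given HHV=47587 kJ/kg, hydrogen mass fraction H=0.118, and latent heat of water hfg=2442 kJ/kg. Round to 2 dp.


LHV = HHV - hfg * 9 * H
Water correction = 2442 * 9 * 0.118 = 2593.404 kJ/kg
LHV = 47587 - 2593.404 = 44993.60 kJ/kg


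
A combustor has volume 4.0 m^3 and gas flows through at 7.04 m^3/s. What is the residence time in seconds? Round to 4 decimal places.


tau = V / Q_flow
tau = 4.0 / 7.04 = 0.5682 s


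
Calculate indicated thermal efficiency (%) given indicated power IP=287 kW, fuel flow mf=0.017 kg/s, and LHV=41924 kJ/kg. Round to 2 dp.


eta_ith = (IP / (mf * LHV)) * 100
Denominator = 0.017 * 41924 = 712.7080 kW
eta_ith = (287 / 712.7080) * 100 = 40.27%


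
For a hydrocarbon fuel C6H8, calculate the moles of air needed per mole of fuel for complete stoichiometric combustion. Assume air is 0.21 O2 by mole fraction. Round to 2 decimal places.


Balanced combustion: C6H8 + 8 O2 -> 6 CO2 + 4 H2O
O2 needed = C + H/4 = 6 + 8/4 = 8.00 moles
Air moles = O2 / 0.21 = 8.00 / 0.21 = 38.10 moles air


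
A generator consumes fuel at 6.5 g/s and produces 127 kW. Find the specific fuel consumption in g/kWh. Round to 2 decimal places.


SFC = (mf / BP) * 3600
Rate = 6.5 / 127 = 0.051181 g/(s*kW)
SFC = 0.051181 * 3600 = 184.25 g/kWh


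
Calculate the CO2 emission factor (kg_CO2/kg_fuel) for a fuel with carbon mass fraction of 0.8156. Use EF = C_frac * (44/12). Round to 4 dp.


EF = C_frac * (M_CO2 / M_C)
EF = 0.8156 * (44/12)
EF = 0.8156 * 3.666667 = 2.9905 kg_CO2/kg_fuel


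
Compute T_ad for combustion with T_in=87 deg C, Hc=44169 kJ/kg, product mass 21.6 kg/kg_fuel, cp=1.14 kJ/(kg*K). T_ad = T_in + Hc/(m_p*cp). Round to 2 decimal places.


T_ad = T_in + Hc / (m_p * cp)
Denominator = 21.6 * 1.14 = 24.6240
Temperature rise = 44169 / 24.6240 = 1793.74 K
T_ad = 87 + 1793.74 = 1880.74 deg C


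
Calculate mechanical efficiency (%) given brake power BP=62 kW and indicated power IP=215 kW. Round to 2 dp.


eta_mech = (BP / IP) * 100
Ratio = 62 / 215 = 0.2884
eta_mech = 0.2884 * 100 = 28.84%


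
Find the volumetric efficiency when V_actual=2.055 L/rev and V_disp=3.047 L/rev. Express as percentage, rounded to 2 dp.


eta_v = (V_actual / V_disp) * 100
Ratio = 2.055 / 3.047 = 0.6744
eta_v = 0.6744 * 100 = 67.44%


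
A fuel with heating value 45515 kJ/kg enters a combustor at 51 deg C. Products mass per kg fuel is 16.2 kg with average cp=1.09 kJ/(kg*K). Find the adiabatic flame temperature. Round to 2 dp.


T_ad = T_in + Hc / (m_p * cp)
Denominator = 16.2 * 1.09 = 17.6580
Temperature rise = 45515 / 17.6580 = 2577.59 K
T_ad = 51 + 2577.59 = 2628.59 deg C


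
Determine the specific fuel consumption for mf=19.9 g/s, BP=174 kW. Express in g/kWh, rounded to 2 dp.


SFC = (mf / BP) * 3600
Rate = 19.9 / 174 = 0.114368 g/(s*kW)
SFC = 0.114368 * 3600 = 411.72 g/kWh


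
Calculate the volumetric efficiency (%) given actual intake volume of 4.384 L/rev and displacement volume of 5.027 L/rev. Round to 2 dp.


eta_v = (V_actual / V_disp) * 100
Ratio = 4.384 / 5.027 = 0.8721
eta_v = 0.8721 * 100 = 87.21%


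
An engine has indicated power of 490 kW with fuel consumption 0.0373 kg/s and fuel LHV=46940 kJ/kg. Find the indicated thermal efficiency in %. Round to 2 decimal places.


eta_ith = (IP / (mf * LHV)) * 100
Denominator = 0.0373 * 46940 = 1750.8620 kW
eta_ith = (490 / 1750.8620) * 100 = 27.99%


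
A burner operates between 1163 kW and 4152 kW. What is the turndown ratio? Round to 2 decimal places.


TDR = Q_max / Q_min
TDR = 4152 / 1163 = 3.57


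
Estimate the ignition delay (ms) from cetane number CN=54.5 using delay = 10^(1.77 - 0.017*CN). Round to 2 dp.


delay = 10^(1.77 - 0.017*CN)
Exponent = 1.77 - 0.017*54.5 = 0.8435
delay = 10^0.8435 = 6.97 ms


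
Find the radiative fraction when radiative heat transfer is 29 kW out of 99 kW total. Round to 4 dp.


f_rad = Q_rad / Q_total
f_rad = 29 / 99 = 0.2929


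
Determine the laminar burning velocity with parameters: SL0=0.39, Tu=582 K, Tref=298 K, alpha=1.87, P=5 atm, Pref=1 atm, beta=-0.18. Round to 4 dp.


SL = SL0 * (Tu/Tref)^alpha * (P/Pref)^beta
T ratio = 582/298 = 1.95302013
(T ratio)^alpha = 1.95302013^1.87 = 3.496404
(P/Pref)^beta = 5^(-0.18) = 0.748489
SL = 0.39 * 3.496404 * 0.748489 = 1.0206 m/s


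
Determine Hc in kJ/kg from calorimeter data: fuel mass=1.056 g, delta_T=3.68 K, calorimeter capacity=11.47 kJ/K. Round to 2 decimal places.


Hc = C_cal * delta_T / m_fuel
Q_released = 11.47 * 3.68 = 42.2096 kJ
m_fuel = 1.056 g = 1.056/1000 kg = 0.001056 kg
Hc = 42.2096 / 0.001056 = 39971.21 kJ/kg


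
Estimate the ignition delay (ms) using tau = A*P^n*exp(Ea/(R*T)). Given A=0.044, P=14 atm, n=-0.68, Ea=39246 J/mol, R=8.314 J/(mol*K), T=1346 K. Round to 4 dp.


tau = A * P^n * exp(Ea/(R*T))
P^n = 14^(-0.68) = 0.16620073
Ea/(R*T) = 39246/(8.314*1346) = 3.507037
exp(Ea/(R*T)) = 33.349300
tau = 0.044 * 0.16620073 * 33.349300 = 0.2439 ms


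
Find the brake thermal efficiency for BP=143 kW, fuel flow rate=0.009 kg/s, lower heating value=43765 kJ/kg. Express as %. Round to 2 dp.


eta_BTE = (BP / (mf * LHV)) * 100
Denominator = 0.009 * 43765 = 393.8850 kW
eta_BTE = (143 / 393.8850) * 100 = 36.31%


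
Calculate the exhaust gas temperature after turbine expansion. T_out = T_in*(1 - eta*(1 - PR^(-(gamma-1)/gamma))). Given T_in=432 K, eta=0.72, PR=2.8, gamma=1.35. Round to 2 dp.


T_out = T_in * (1 - eta * (1 - PR^(-(gamma-1)/gamma)))
Exponent = -(1.35-1)/1.35 = -0.25925926
PR^exp = 2.8^(-0.25925926) = 0.76572026
Factor = 1 - 0.72*(1 - 0.76572026) = 0.83131859
T_out = 432 * 0.83131859 = 359.13 K


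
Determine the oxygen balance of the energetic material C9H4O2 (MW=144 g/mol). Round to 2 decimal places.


OB = -1600 * (2C + H/2 - O) / MW
Inner = 2*9 + 4/2 - 2 = 18.00
OB = -1600 * 18.00 / 144 = -200.00%


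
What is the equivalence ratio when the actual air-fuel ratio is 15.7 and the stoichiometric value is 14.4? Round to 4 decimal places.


phi = AFR_stoich / AFR_actual
phi = 14.4 / 15.7 = 0.9172


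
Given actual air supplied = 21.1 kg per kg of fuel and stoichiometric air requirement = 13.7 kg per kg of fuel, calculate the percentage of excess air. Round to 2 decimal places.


Excess air = actual - stoichiometric = 21.1 - 13.7 = 7.40 kg/kg fuel
Excess air % = (excess / stoich) * 100 = (7.40 / 13.7) * 100 = 54.01%


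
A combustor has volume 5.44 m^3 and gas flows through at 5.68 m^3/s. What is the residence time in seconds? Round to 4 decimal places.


tau = V / Q_flow
tau = 5.44 / 5.68 = 0.9577 s


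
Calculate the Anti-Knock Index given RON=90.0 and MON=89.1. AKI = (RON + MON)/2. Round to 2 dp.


AKI = (RON + MON) / 2
AKI = (90.0 + 89.1) / 2
AKI = 179.1 / 2 = 89.55


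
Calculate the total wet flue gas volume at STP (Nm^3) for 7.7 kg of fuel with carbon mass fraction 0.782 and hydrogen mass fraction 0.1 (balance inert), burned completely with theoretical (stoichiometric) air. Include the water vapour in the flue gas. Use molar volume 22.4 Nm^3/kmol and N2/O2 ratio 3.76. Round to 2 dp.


Per kg fuel: CO2 = (C/12 kmol)*22.4 = (0.782/12)*22.4 = 1.45973 Nm^3
Per kg fuel: H2O = (H/2 kmol)*22.4 = (0.1/2)*22.4 = 1.12000 Nm^3
O2 needed per kg fuel = C/12 + H/4 = 0.782/12 + 0.1/4 = 0.09016667 kmol
Per kg fuel: N2 = O2*3.76*22.4 = 0.09016667*3.76*22.4 = 7.59420 Nm^3
Total per kg = 1.45973 + 1.12000 + 7.59420 = 10.17393 Nm^3
Total = 10.17393 * 7.7 = 78.34 Nm^3


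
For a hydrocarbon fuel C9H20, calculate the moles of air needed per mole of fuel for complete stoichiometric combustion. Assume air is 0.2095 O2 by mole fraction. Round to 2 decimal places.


Balanced combustion: C9H20 + 14 O2 -> 9 CO2 + 10 H2O
O2 needed = C + H/4 = 9 + 20/4 = 14.00 moles
Air moles = O2 / 0.2095 = 14.00 / 0.2095 = 66.83 moles air


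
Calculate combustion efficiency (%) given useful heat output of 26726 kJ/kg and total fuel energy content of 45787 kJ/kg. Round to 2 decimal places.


Efficiency = (Q_useful / Q_fuel) * 100
Efficiency = (26726 / 45787) * 100
Efficiency = 0.5837 * 100 = 58.37%


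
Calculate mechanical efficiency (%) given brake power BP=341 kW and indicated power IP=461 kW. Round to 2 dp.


eta_mech = (BP / IP) * 100
Ratio = 341 / 461 = 0.7397
eta_mech = 0.7397 * 100 = 73.97%


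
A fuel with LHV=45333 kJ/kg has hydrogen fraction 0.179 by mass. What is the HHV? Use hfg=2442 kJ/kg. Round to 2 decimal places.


HHV = LHV + hfg * 9 * H
Water addition = 2442 * 9 * 0.179 = 3934.062 kJ/kg
HHV = 45333 + 3934.062 = 49267.06 kJ/kg


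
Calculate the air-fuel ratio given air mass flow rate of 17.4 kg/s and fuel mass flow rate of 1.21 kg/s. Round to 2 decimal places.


AFR = m_air / m_fuel
AFR = 17.4 / 1.21 = 14.38


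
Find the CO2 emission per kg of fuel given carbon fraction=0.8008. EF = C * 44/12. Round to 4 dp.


EF = C_frac * (M_CO2 / M_C)
EF = 0.8008 * (44/12)
EF = 0.8008 * 3.666667 = 2.9363 kg_CO2/kg_fuel


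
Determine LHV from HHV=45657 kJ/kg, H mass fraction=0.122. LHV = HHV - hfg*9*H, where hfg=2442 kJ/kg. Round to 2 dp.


LHV = HHV - hfg * 9 * H
Water correction = 2442 * 9 * 0.122 = 2681.316 kJ/kg
LHV = 45657 - 2681.316 = 42975.68 kJ/kg


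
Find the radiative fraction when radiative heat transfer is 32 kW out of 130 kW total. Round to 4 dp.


f_rad = Q_rad / Q_total
f_rad = 32 / 130 = 0.2462


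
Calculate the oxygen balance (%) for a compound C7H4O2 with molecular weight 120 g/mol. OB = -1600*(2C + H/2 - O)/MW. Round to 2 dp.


OB = -1600 * (2C + H/2 - O) / MW
Inner = 2*7 + 4/2 - 2 = 14.00
OB = -1600 * 14.00 / 120 = -186.67%


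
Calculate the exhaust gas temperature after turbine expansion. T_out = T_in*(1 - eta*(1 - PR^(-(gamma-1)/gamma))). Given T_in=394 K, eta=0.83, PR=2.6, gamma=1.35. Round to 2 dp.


T_out = T_in * (1 - eta * (1 - PR^(-(gamma-1)/gamma)))
Exponent = -(1.35-1)/1.35 = -0.25925926
PR^exp = 2.6^(-0.25925926) = 0.78057442
Factor = 1 - 0.83*(1 - 0.78057442) = 0.81787677
T_out = 394 * 0.81787677 = 322.24 K


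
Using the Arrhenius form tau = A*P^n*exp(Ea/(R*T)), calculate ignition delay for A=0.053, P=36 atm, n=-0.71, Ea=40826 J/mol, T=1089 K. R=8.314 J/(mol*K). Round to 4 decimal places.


tau = A * P^n * exp(Ea/(R*T))
P^n = 36^(-0.71) = 0.07852812
Ea/(R*T) = 40826/(8.314*1089) = 4.509194
exp(Ea/(R*T)) = 90.848575
tau = 0.053 * 0.07852812 * 90.848575 = 0.3781 ms


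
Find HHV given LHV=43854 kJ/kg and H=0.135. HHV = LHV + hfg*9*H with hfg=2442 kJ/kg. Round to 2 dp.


HHV = LHV + hfg * 9 * H
Water addition = 2442 * 9 * 0.135 = 2967.030 kJ/kg
HHV = 43854 + 2967.030 = 46821.03 kJ/kg


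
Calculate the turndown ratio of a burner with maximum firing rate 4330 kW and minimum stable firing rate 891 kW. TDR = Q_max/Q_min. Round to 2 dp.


TDR = Q_max / Q_min
TDR = 4330 / 891 = 4.86


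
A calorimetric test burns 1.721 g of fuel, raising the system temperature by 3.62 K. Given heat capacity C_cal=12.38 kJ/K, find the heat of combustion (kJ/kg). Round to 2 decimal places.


Hc = C_cal * delta_T / m_fuel
Q_released = 12.38 * 3.62 = 44.8156 kJ
m_fuel = 1.721 g = 1.721/1000 kg = 0.001721 kg
Hc = 44.8156 / 0.001721 = 26040.44 kJ/kg


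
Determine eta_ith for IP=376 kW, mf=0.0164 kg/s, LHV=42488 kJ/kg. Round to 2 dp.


eta_ith = (IP / (mf * LHV)) * 100
Denominator = 0.0164 * 42488 = 696.8032 kW
eta_ith = (376 / 696.8032) * 100 = 53.96%


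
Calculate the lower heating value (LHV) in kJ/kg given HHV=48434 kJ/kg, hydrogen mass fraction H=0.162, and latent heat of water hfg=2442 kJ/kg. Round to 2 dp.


LHV = HHV - hfg * 9 * H
Water correction = 2442 * 9 * 0.162 = 3560.436 kJ/kg
LHV = 48434 - 3560.436 = 44873.56 kJ/kg


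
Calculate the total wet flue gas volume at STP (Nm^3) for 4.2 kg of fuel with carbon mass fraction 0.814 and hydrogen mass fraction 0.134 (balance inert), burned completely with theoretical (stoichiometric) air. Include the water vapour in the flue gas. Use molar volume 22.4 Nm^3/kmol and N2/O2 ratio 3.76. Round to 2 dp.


Per kg fuel: CO2 = (C/12 kmol)*22.4 = (0.814/12)*22.4 = 1.51947 Nm^3
Per kg fuel: H2O = (H/2 kmol)*22.4 = (0.134/2)*22.4 = 1.50080 Nm^3
O2 needed per kg fuel = C/12 + H/4 = 0.814/12 + 0.134/4 = 0.10133333 kmol
Per kg fuel: N2 = O2*3.76*22.4 = 0.10133333*3.76*22.4 = 8.53470 Nm^3
Total per kg = 1.51947 + 1.50080 + 8.53470 = 11.55497 Nm^3
Total = 11.55497 * 4.2 = 48.53 Nm^3


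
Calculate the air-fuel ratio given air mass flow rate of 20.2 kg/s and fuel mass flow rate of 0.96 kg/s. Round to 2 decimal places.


AFR = m_air / m_fuel
AFR = 20.2 / 0.96 = 21.04


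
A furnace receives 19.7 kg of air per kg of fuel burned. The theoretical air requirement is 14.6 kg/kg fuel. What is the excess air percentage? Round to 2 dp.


Excess air = actual - stoichiometric = 19.7 - 14.6 = 5.10 kg/kg fuel
Excess air % = (excess / stoich) * 100 = (5.10 / 14.6) * 100 = 34.93%


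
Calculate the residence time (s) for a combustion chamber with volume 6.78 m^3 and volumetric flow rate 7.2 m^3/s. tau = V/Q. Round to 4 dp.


tau = V / Q_flow
tau = 6.78 / 7.2 = 0.9417 s


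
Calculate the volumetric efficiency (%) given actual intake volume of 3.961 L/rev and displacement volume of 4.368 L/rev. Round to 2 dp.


eta_v = (V_actual / V_disp) * 100
Ratio = 3.961 / 4.368 = 0.9068
eta_v = 0.9068 * 100 = 90.68%


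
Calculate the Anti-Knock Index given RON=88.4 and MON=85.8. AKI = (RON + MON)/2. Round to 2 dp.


AKI = (RON + MON) / 2
AKI = (88.4 + 85.8) / 2
AKI = 174.2 / 2 = 87.10


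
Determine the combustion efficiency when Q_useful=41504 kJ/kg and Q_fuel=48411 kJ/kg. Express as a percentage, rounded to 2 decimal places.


Efficiency = (Q_useful / Q_fuel) * 100
Efficiency = (41504 / 48411) * 100
Efficiency = 0.8573 * 100 = 85.73%


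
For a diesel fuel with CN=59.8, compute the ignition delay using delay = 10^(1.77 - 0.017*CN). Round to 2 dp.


delay = 10^(1.77 - 0.017*CN)
Exponent = 1.77 - 0.017*59.8 = 0.7534
delay = 10^0.7534 = 5.67 ms


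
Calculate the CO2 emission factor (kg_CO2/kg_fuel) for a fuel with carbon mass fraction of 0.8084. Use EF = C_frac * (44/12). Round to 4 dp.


EF = C_frac * (M_CO2 / M_C)
EF = 0.8084 * (44/12)
EF = 0.8084 * 3.666667 = 2.9641 kg_CO2/kg_fuel


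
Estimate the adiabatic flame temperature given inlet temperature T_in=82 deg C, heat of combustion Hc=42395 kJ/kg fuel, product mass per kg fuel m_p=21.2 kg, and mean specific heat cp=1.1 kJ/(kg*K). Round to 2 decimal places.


T_ad = T_in + Hc / (m_p * cp)
Denominator = 21.2 * 1.1 = 23.3200
Temperature rise = 42395 / 23.3200 = 1817.97 K
T_ad = 82 + 1817.97 = 1899.97 deg C


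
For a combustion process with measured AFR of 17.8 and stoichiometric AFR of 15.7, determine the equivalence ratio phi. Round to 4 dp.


phi = AFR_stoich / AFR_actual
phi = 15.7 / 17.8 = 0.8820


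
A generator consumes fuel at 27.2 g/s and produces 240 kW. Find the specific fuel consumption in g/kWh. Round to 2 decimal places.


SFC = (mf / BP) * 3600
Rate = 27.2 / 240 = 0.113333 g/(s*kW)
SFC = 0.113333 * 3600 = 408.00 g/kWh


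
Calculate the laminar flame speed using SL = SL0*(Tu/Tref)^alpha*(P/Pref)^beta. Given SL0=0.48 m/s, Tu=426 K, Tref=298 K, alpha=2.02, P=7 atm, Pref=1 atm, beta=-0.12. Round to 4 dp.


SL = SL0 * (Tu/Tref)^alpha * (P/Pref)^beta
T ratio = 426/298 = 1.42953020
(T ratio)^alpha = 1.42953020^2.02 = 2.058214
(P/Pref)^beta = 7^(-0.12) = 0.791750
SL = 0.48 * 2.058214 * 0.791750 = 0.7822 m/s


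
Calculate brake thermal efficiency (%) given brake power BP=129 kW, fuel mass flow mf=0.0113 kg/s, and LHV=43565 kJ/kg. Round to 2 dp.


eta_BTE = (BP / (mf * LHV)) * 100
Denominator = 0.0113 * 43565 = 492.2845 kW
eta_BTE = (129 / 492.2845) * 100 = 26.20%


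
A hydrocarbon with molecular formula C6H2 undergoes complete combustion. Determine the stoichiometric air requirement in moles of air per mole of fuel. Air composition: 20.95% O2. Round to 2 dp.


Balanced combustion: C6H2 + 6.5 O2 -> 6 CO2 + 1 H2O
O2 needed = C + H/4 = 6 + 2/4 = 6.50 moles
Air moles = O2 / 0.2095 = 6.50 / 0.2095 = 31.03 moles air


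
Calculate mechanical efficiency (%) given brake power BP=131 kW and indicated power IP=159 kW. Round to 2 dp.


eta_mech = (BP / IP) * 100
Ratio = 131 / 159 = 0.8239
eta_mech = 0.8239 * 100 = 82.39%
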